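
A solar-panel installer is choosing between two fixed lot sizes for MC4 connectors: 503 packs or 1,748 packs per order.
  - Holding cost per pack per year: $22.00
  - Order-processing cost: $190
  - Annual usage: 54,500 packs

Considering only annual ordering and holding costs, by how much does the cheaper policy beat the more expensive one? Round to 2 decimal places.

TC(Q) = (D/Q)S + (Q/2)H
TC(503) = (54,500/503)×190 + (503/2)×22 = $26,119.48
TC(1,748) = (54,500/1,748)×190 + (1,748/2)×22 = $25,151.91
|ΔTC| = |$26,119.48 − $25,151.91| = $967.57

$967.57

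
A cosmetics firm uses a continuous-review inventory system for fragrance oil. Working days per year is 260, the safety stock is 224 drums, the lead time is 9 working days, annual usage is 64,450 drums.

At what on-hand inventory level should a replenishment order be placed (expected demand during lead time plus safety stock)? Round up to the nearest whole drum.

2,455 drums

Daily demand d = 64,450 / 260 = 247.885 drums/day
Demand during lead time = 247.885 × 9 = 2,230.96
Reorder point = 2,230.96 + 224 = 2,454.96 → round up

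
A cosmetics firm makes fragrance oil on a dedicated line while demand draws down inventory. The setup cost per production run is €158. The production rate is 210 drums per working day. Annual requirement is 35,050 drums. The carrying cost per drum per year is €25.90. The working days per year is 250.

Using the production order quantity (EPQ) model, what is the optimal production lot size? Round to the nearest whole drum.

d = 35,050/250 = 140.2000 drums/day;  effective holding cost H(1 − d/p) = 25.9·(1 − 140.2000/210) = 8.60867
Q* = √(2DS / H_eff) = √(2·35,050·158 / 8.60867) ≈ 1,134.28

1,134 drums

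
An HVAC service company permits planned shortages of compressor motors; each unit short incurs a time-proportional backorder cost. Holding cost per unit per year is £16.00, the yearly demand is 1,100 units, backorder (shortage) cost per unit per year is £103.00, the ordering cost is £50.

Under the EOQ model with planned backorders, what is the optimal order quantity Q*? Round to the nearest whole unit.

Q* = √(2DS/H) · √((H + b)/b)
   = √(2 × 1,100 × 50 / 16) · √((16 + 103) / 103)
   = 82.916 × 1.0749 ≈ 89.12

89 units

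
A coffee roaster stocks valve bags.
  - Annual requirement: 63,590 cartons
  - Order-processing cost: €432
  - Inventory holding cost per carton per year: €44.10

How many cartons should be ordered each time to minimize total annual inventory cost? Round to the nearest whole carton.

2DS/H = 2·63,590·432/44.1 = 1,245,844.90
EOQ = √1,245,844.90 ≈ 1,116.17

1,116 cartons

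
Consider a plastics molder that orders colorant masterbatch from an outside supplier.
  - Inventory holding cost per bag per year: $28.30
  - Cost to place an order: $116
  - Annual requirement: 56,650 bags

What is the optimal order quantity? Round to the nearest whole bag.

2DS/H = 2·56,650·116/28.3 = 464,409.89
EOQ = √464,409.89 ≈ 681.48

681 bags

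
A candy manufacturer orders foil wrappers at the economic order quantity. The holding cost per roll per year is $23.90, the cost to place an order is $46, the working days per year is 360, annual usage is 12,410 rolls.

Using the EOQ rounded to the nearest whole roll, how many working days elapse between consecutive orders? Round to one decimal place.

2DS/H = 2·12,410·46/23.9 = 47,770.71
EOQ = √47,770.71 ≈ 218.57 → Q = 219 rolls
Cycle time = (working days × Q)/D = (360 × 219) / 12,410 = 6.353 days

6.4 days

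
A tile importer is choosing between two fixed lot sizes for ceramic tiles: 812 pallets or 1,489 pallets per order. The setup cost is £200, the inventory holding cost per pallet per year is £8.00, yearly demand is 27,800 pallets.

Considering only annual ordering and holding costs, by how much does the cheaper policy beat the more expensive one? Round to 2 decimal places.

TC(Q) = (D/Q)S + (Q/2)H
TC(812) = (27,800/812)×200 + (812/2)×8 = £10,095.29
TC(1,489) = (27,800/1,489)×200 + (1,489/2)×8 = £9,690.05
|ΔTC| = |£10,095.29 − £9,690.05| = £405.24

£405.24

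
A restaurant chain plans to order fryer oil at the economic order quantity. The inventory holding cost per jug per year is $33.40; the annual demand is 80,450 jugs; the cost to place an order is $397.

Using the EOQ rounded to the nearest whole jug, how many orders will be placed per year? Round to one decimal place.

58.2 orders per year

EOQ = √(2DS/H) = √(2 × 80,450 × 397 / 33.4)
    = √(1,912,494.01) ≈ 1,382.93 → Q = 1,383
N = D/Q = 80,450/1,383 ≈ 58.171 orders/yr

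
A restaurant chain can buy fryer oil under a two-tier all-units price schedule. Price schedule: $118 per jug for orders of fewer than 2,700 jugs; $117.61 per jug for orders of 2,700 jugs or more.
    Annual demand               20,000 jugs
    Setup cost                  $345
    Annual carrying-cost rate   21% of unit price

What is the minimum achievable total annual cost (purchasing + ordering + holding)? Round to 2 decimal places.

H₁ = 21%×$118 = $24.7800;  H₂ = 21%×$117.61 = $24.6981
EOQ₁ = √(2×20,000×345/24.7800) = 746.26  (< 2,700, feasible at tier 1)
EOQ₂ = √(2×20,000×345/24.6981) = 747.49  (< 2,700 → use Q = 2,700 at tier-2 price)
TC(tier 1 (EOQ₁), Q≈746.3) = $2,378,492.27
TC(tier 2, Q≈2,700.0) = $2,388,097.99
Minimum at tier 1 (EOQ₁): $2,378,492.27

$2,378,492.27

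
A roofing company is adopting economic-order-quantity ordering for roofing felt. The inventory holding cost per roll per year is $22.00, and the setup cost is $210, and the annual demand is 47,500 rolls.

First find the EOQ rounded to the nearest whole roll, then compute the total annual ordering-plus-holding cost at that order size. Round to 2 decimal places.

$20,949.94

Q* = √(2·D·S / H) = √(2·47,500·210 / 22) = √906,818.2 ≈ 952.27 → Q = 952 rolls
Ordering: D/Q × S = 47,500/952 × $210 = $10,477.94
Holding:  Q/2 × H = 952/2 × $22 = $10,472.00
Total = $10,477.94 + $10,472.00 = $20,949.94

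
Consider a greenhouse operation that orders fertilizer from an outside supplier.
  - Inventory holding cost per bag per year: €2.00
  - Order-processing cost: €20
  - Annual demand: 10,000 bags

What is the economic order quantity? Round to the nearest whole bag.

EOQ = √(2DS/H) = √(2 × 10,000 × 20 / 2)
    = √(200,000.00) ≈ 447.21

447 bags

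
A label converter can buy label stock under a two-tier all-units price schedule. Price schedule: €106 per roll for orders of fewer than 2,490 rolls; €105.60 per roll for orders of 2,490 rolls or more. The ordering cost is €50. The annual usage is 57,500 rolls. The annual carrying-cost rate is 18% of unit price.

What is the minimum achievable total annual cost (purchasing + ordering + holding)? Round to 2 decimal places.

H₁ = 18%×€106 = €19.0800;  H₂ = 18%×€105.60 = €19.0080
EOQ₁ = √(2×57,500×50/19.0800) = 548.97  (< 2,490, feasible at tier 1)
EOQ₂ = √(2×57,500×50/19.0080) = 550.00  (< 2,490 → use Q = 2,490 at tier-2 price)
TC(tier 1 (EOQ₁), Q≈549.0) = €6,105,474.25
TC(tier 2, Q≈2,490.0) = €6,096,819.58
Minimum at tier 2: €6,096,819.58

€6,096,819.58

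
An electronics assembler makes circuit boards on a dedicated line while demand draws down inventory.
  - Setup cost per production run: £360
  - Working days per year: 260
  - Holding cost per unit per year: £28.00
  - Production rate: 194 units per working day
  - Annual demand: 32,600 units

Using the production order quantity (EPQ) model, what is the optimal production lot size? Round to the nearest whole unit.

1,540 units

Daily demand d = 32,600/260 = 125.385; p = 194; 1 − d/p = 0.35369
EPQ = √(2DS / (H(1 − d/p)))
    = √(2 × 32,600 × 360 / (28 × 0.35369)) ≈ 1,539.52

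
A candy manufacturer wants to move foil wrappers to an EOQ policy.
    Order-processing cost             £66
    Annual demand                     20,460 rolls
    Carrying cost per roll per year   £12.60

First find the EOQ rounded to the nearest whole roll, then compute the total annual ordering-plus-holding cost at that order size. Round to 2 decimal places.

EOQ = √(2DS/H) = √(2 × 20,460 × 66 / 12.6)
    = √(214,342.86) ≈ 462.97 → Q = 463 rolls
Orders/yr = 20,460/463 = 44.190; ordering cost = 44.190 × £66 = £2,916.54
Average inventory = 463/2 = 231.5; holding cost = 231.5 × £12.6 = £2,916.90
Total = £2,916.54 + £2,916.90 = £5,833.44

£5,833.44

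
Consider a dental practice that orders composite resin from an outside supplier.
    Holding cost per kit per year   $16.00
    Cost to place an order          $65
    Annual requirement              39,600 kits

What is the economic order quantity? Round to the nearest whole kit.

Optimal lot size Q* = (2 × 39,600 × $65 / $16)^½ ≈ 567.23

567 kits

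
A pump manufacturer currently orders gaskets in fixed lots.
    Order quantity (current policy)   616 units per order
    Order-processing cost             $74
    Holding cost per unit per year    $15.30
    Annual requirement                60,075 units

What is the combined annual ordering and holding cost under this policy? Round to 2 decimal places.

Annual ordering cost = (D/Q)·S = (60,075/616) × 74 = $7,216.80
Annual holding cost  = (Q/2)·H = (616/2) × 15.3 = $4,712.40
Total = $7,216.80 + $4,712.40 = $11,929.20

$11,929.20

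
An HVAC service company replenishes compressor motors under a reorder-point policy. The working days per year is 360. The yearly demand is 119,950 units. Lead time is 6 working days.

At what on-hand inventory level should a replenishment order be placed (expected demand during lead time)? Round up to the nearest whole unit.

2,000 units

Daily demand d = 119,950 / 360 = 333.194 units/day
Demand during lead time = 333.194 × 6 = 1,999.17
Reorder point = 1,999.17 → round up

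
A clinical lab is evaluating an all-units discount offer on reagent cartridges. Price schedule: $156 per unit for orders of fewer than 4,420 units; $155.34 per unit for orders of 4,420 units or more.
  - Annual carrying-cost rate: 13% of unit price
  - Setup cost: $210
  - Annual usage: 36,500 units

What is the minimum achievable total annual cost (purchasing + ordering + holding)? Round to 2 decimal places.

H₁ = 13%×$156 = $20.2800;  H₂ = 13%×$155.34 = $20.1942
EOQ₁ = √(2×36,500×210/20.2800) = 869.43  (< 4,420, feasible at tier 1)
EOQ₂ = √(2×36,500×210/20.1942) = 871.28  (< 4,420 → use Q = 4,420 at tier-2 price)
TC(tier 1 (EOQ₁), Q≈869.4) = $5,711,632.14
TC(tier 2, Q≈4,420.0) = $5,716,273.34
Minimum at tier 1 (EOQ₁): $5,711,632.14

$5,711,632.14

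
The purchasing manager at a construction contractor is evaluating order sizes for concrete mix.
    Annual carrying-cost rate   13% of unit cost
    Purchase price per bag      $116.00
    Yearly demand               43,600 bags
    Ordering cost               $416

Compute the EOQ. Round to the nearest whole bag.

Carrying cost H = $116 × 13% = $15.0800/bag/yr
2DS/H = 2·43,600·416/15.08 = 2,405,517.24
EOQ = √2,405,517.24 ≈ 1,550.97

1,551 bags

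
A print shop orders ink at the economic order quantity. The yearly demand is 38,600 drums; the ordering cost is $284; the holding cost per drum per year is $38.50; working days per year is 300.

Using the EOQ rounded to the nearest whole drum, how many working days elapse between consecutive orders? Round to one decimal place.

5.9 days

2DS/H = 2·38,600·284/38.5 = 569,475.32
EOQ = √569,475.32 ≈ 754.64 → Q = 755 drums
Days between orders = 300 / (D/Q) = 300 / 51.126 ≈ 5.868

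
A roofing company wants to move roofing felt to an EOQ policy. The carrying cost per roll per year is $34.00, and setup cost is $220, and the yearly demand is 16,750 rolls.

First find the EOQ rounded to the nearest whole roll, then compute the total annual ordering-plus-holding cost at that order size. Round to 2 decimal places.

Q* = √(2·D·S / H) = √(2·16,750·220 / 34) = √216,764.7 ≈ 465.58 → Q = 466 rolls
Ordering: D/Q × S = 16,750/466 × $220 = $7,907.73
Holding:  Q/2 × H = 466/2 × $34 = $7,922.00
Total = $7,907.73 + $7,922.00 = $15,829.73

$15,829.73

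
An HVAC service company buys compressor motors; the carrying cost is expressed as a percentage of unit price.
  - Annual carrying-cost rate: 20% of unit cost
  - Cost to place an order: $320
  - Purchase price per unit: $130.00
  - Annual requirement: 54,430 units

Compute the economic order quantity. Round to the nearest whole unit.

Holding cost per unit per year: H = 20% × $130 = $26.0000
Optimal lot size Q* = (2 × 54,430 × $320 / $26)^½ ≈ 1,157.50

1,158 units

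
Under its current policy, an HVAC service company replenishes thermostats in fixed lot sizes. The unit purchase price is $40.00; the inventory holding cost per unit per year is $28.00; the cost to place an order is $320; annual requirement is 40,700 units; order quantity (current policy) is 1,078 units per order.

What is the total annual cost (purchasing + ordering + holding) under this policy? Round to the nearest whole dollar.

$1,655,174

Ordering: D/Q × S = 40,700/1,078 × $320 = $12,081.63
Holding:  Q/2 × H = 1,078/2 × $28 = $15,092.00
Purchase cost = D·C = 40,700 × 40 = $1,628,000.00
Total = $12,081.63 + $15,092.00 + $1,628,000.00 = $1,655,173.63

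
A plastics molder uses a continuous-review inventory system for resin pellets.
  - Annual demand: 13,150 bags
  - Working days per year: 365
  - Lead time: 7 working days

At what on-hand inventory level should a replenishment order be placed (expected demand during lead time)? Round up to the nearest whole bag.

Daily demand d = 13,150 / 365 = 36.027 bags/day
Demand during lead time = 36.027 × 7 = 252.19
Reorder point = 252.19 → round up

253 bags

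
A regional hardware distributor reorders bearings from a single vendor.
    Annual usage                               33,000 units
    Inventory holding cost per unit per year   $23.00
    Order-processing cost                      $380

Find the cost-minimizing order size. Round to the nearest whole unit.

EOQ = √(2DS/H) = √(2 × 33,000 × 380 / 23)
    = √(1,090,434.78) ≈ 1,044.24

1,044 units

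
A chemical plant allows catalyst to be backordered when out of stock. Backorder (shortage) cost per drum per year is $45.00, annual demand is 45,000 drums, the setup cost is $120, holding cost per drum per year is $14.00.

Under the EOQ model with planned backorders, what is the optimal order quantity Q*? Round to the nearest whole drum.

1,006 drums

Q* = √(2DS/H) · √((H + b)/b)
   = √(2 × 45,000 × 120 / 14) · √((14 + 45) / 45)
   = 878.310 × 1.1450 ≈ 1,005.70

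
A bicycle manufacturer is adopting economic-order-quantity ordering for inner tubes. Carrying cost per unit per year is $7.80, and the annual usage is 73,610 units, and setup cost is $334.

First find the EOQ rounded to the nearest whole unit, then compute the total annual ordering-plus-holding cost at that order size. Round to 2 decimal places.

Q* = √(2·D·S / H) = √(2·73,610·334 / 7.8) = √6,304,035.9 ≈ 2,510.78 → Q = 2,511 units
Orders/yr = 73,610/2,511 = 29.315; ordering cost = 29.315 × $334 = $9,791.21
Average inventory = 2,511/2 = 1255.5; holding cost = 1255.5 × $7.8 = $9,792.90
Total = $9,791.21 + $9,792.90 = $19,584.11

$19,584.11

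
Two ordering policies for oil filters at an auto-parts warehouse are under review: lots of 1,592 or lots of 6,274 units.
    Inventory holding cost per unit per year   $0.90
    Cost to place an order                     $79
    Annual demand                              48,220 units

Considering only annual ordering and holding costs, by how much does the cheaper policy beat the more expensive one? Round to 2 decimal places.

$321.24

Annual cost at Q: ordering D·S/Q plus holding Q·H/2.
TC(1,592) = (48,220/1,592)×79 + (1,592/2)×0.9 = $3,109.23
TC(6,274) = (48,220/6,274)×79 + (6,274/2)×0.9 = $3,430.47
|ΔTC| = |$3,109.23 − $3,430.47| = $321.24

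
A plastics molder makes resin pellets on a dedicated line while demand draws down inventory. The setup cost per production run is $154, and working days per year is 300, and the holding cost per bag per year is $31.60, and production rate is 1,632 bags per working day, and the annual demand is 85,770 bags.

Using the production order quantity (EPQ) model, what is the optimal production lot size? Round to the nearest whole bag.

d = 85,770/300 = 285.9000 bags/day;  effective holding cost H(1 − d/p) = 31.6·(1 − 285.9000/1632) = 26.06419
Q* = √(2DS / H_eff) = √(2·85,770·154 / 26.06419) ≈ 1,006.75

1,007 bags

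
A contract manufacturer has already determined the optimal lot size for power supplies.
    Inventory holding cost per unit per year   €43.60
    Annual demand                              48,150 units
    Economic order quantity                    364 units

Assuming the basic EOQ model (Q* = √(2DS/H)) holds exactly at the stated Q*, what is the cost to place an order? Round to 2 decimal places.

Since Q* = (2DS/H)^½, squaring gives Q*²·H = 2DS.
S = Q²H / (2D) = 364² × 43.6 / (2 × 48,150) = 59.9878

€59.99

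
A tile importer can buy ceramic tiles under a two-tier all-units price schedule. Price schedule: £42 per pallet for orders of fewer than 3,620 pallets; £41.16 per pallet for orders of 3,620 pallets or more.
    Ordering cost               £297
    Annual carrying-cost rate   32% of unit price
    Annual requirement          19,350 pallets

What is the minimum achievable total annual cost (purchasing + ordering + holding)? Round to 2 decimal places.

H₁ = 32%×£42 = £13.4400;  H₂ = 32%×£41.16 = £13.1712
EOQ₁ = √(2×19,350×297/13.4400) = 924.77  (< 3,620, feasible at tier 1)
EOQ₂ = √(2×19,350×297/13.1712) = 934.16  (< 3,620 → use Q = 3,620 at tier-2 price)
TC(tier 1 (EOQ₁), Q≈924.8) = £825,128.92
TC(tier 2, Q≈3,620.0) = £821,873.43
Minimum at tier 2: £821,873.43

£821,873.43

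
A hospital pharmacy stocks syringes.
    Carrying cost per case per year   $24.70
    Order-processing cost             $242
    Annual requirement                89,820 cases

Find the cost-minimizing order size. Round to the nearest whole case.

2DS/H = 2·89,820·242/24.7 = 1,760,035.63
EOQ = √1,760,035.63 ≈ 1,326.66

1,327 cases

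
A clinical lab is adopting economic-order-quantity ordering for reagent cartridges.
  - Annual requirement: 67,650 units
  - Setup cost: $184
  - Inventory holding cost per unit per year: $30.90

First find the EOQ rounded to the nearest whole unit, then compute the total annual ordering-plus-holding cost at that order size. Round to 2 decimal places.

$27,735.57

2DS/H = 2·67,650·184/30.9 = 805,669.90
EOQ = √805,669.90 ≈ 897.59 → Q = 898 units
Annual ordering cost = (D/Q)·S = (67,650/898) × 184 = $13,861.47
Annual holding cost  = (Q/2)·H = (898/2) × 30.9 = $13,874.10
Total = $13,861.47 + $13,874.10 = $27,735.57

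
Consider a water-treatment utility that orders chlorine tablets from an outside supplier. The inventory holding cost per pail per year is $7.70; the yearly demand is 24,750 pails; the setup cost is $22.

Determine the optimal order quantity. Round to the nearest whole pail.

376 pails

2DS/H = 2·24,750·22/7.7 = 141,428.57
EOQ = √141,428.57 ≈ 376.07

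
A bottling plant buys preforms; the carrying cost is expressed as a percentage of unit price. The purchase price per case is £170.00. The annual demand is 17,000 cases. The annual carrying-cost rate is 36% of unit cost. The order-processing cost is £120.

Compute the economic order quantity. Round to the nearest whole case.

H = i·C = 0.36 × £170 = £61.2000 per case-year
Optimal lot size Q* = (2 × 17,000 × £120 / £61.2)^½ ≈ 258.20

258 cases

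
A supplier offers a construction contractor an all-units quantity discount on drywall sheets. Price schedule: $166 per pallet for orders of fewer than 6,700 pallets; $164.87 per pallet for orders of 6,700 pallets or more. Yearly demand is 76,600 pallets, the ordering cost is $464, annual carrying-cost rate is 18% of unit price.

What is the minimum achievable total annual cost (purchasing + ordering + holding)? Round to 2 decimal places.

H₁ = 18%×$166 = $29.8800;  H₂ = 18%×$164.87 = $29.6766
EOQ₁ = √(2×76,600×464/29.8800) = 1,542.40  (< 6,700, feasible at tier 1)
EOQ₂ = √(2×76,600×464/29.6766) = 1,547.68  (< 6,700 → use Q = 6,700 at tier-2 price)
TC(tier 1 (EOQ₁), Q≈1,542.4) = $12,761,687.02
TC(tier 2, Q≈6,700.0) = $12,733,763.45
Minimum at tier 2: $12,733,763.45

$12,733,763.45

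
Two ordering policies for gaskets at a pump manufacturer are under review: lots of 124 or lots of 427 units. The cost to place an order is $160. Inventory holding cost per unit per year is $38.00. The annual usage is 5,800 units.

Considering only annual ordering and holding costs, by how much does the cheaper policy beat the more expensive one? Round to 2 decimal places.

$446.43

Annual cost at Q: ordering D·S/Q plus holding Q·H/2.
TC(124) = (5,800/124)×160 + (124/2)×38 = $9,839.87
TC(427) = (5,800/427)×160 + (427/2)×38 = $10,286.30
Lots of 124 are cheaper by $446.43.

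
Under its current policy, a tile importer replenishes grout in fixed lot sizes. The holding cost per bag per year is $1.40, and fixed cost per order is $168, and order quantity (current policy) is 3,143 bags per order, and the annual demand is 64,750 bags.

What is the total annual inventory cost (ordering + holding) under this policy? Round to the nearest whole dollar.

$5,661

Annual ordering cost = (D/Q)·S = (64,750/3,143) × 168 = $3,461.02
Annual holding cost  = (Q/2)·H = (3,143/2) × 1.4 = $2,200.10
Total = $3,461.02 + $2,200.10 = $5,661.12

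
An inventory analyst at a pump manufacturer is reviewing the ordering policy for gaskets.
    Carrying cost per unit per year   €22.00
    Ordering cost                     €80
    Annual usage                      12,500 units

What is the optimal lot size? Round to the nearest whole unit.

2DS/H = 2·12,500·80/22 = 90,909.09
EOQ = √90,909.09 ≈ 301.51

302 units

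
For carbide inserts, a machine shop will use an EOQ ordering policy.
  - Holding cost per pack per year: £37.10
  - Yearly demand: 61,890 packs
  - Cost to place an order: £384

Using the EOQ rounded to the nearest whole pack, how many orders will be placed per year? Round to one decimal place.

54.7 orders per year

EOQ = √(2DS/H) = √(2 × 61,890 × 384 / 37.1)
    = √(1,281,173.05) ≈ 1,131.89 → Q = 1,132
N = D/Q = 61,890/1,132 ≈ 54.673 orders/yr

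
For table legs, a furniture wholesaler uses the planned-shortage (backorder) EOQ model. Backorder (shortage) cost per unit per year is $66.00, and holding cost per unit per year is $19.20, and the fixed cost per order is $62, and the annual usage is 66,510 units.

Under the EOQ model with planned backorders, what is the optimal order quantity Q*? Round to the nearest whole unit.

745 units

Basic EOQ = √(2·66,510·62/19.2) = 655.396
Backorder adjustment √((H+b)/b) = √((19.2+66)/66) = 1.1362
Q* = 655.396 × 1.1362 ≈ 744.65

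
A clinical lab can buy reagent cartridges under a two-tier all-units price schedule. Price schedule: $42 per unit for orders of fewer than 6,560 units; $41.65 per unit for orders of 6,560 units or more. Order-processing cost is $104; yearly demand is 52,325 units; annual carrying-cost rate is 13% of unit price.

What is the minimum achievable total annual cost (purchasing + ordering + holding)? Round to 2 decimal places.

$2,197,925.35

H₁ = 13%×$42 = $5.4600;  H₂ = 13%×$41.65 = $5.4145
EOQ₁ = √(2×52,325×104/5.4600) = 1,411.85  (< 6,560, feasible at tier 1)
EOQ₂ = √(2×52,325×104/5.4145) = 1,417.77  (< 6,560 → use Q = 6,560 at tier-2 price)
TC(tier 1 (EOQ₁), Q≈1,411.9) = $2,205,358.73
TC(tier 2, Q≈6,560.0) = $2,197,925.35
Minimum at tier 2: $2,197,925.35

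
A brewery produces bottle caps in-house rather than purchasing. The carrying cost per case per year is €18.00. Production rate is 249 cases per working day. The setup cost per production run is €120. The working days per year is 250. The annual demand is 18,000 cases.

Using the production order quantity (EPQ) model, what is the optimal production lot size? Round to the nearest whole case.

581 cases

Daily demand d = 18,000/250 = 72.000; p = 249; 1 − d/p = 0.71084
EPQ = √(2DS / (H(1 − d/p)))
    = √(2 × 18,000 × 120 / (18 × 0.71084)) ≈ 581.06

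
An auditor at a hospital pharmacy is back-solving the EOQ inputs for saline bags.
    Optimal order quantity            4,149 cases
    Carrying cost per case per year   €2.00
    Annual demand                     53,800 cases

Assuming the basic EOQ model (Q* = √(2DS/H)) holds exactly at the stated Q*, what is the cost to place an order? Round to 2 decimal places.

Since Q* = (2DS/H)^½, squaring gives Q*²·H = 2DS.
S = Q²H / (2D) = 4,149² × 2 / (2 × 53,800) = 319.9666

€319.97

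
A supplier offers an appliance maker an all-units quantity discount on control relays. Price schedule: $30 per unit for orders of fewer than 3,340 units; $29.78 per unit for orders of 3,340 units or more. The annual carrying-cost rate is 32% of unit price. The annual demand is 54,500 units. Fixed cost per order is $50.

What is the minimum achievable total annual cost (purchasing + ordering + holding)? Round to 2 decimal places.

$1,639,740.30

H₁ = 32%×$30 = $9.6000;  H₂ = 32%×$29.78 = $9.5296
EOQ₁ = √(2×54,500×50/9.6000) = 753.46  (< 3,340, feasible at tier 1)
EOQ₂ = √(2×54,500×50/9.5296) = 756.24  (< 3,340 → use Q = 3,340 at tier-2 price)
TC(tier 1 (EOQ₁), Q≈753.5) = $1,642,233.26
TC(tier 2, Q≈3,340.0) = $1,639,740.30
Minimum at tier 2: $1,639,740.30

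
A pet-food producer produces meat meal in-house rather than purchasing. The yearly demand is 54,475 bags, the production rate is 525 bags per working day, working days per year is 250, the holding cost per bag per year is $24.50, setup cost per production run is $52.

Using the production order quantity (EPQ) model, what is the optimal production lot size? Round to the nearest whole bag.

629 bags

Daily demand d = 54,475/250 = 217.900; p = 525; 1 − d/p = 0.58495
EPQ = √(2DS / (H(1 − d/p)))
    = √(2 × 54,475 × 52 / (24.5 × 0.58495)) ≈ 628.74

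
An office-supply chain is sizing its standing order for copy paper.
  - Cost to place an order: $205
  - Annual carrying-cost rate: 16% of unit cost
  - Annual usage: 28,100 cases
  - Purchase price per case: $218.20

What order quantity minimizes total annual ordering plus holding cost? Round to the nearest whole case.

Carrying cost H = $218.2 × 16% = $34.9120/case/yr
EOQ = √(2DS/H) = √(2 × 28,100 × 205 / 34.912)
    = √(330,001.15) ≈ 574.46

574 cases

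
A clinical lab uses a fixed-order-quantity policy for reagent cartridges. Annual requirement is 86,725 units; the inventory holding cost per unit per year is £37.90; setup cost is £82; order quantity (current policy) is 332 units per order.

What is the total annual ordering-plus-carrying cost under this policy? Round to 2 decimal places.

£27,711.43

Ordering: D/Q × S = 86,725/332 × £82 = £21,420.03
Holding:  Q/2 × H = 332/2 × £37.9 = £6,291.40
Total = £21,420.03 + £6,291.40 = £27,711.43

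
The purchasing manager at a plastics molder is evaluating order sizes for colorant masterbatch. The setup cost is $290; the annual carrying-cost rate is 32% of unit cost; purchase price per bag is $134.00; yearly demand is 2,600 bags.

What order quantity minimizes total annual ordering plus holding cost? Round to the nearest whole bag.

Holding cost per bag per year: H = 32% × $134 = $42.8800
EOQ = √(2DS/H) = √(2 × 2,600 × 290 / 42.88)
    = √(35,167.91) ≈ 187.53

188 bags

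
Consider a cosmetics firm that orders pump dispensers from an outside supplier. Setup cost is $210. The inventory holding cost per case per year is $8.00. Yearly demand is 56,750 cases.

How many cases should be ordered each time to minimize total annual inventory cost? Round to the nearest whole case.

Optimal lot size Q* = (2 × 56,750 × $210 / $8)^½ ≈ 1,726.09

1,726 cases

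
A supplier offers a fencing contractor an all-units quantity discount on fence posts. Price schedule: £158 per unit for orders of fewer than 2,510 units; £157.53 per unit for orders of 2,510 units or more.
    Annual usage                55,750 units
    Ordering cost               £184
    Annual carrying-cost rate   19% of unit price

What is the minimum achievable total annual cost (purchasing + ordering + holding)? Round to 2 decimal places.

H₁ = 19%×£158 = £30.0200;  H₂ = 19%×£157.53 = £29.9307
EOQ₁ = √(2×55,750×184/30.0200) = 826.69  (< 2,510, feasible at tier 1)
EOQ₂ = √(2×55,750×184/29.9307) = 827.92  (< 2,510 → use Q = 2,510 at tier-2 price)
TC(tier 1 (EOQ₁), Q≈826.7) = £8,833,317.14
TC(tier 2, Q≈2,510.0) = £8,823,947.38
Minimum at tier 2: £8,823,947.38

£8,823,947.38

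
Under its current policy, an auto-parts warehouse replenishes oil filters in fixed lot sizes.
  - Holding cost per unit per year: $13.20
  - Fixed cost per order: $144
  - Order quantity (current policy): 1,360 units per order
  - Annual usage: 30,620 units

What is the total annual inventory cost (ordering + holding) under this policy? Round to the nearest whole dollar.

Ordering: D/Q × S = 30,620/1,360 × $144 = $3,242.12
Holding:  Q/2 × H = 1,360/2 × $13.2 = $8,976.00
Total = $3,242.12 + $8,976.00 = $12,218.12

$12,218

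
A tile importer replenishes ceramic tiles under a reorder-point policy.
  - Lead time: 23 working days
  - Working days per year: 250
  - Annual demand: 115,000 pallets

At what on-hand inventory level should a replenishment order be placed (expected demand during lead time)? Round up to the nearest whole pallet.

Daily demand d = 115,000 / 250 = 460.000 pallets/day
Demand during lead time = 460.000 × 23 = 10,580.00
Reorder point = 10,580.00 → round up

10,580 pallets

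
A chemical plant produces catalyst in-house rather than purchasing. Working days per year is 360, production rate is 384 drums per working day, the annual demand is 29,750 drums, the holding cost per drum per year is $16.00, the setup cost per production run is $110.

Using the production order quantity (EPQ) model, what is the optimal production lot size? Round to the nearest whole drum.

Daily demand d = 29,750/360 = 82.639; p = 384; 1 − d/p = 0.78479
EPQ = √(2DS / (H(1 − d/p)))
    = √(2 × 29,750 × 110 / (16 × 0.78479)) ≈ 721.97

722 drums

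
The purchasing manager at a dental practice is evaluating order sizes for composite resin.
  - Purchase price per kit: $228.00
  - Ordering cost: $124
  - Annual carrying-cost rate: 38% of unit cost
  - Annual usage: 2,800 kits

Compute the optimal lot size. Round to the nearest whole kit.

90 kits

H = i·C = 0.38 × $228 = $86.6400 per kit-year
Q* = √(2·D·S / H) = √(2·2,800·124 / 86.64) = √8,014.8 ≈ 89.53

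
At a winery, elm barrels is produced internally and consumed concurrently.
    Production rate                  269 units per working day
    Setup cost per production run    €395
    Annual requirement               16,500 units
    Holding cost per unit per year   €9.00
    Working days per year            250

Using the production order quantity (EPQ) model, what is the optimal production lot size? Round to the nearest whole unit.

d = 16,500/250 = 66.0000 units/day;  effective holding cost H(1 − d/p) = 9·(1 − 66.0000/269) = 6.79182
Q* = √(2DS / H_eff) = √(2·16,500·395 / 6.79182) ≈ 1,385.36

1,385 units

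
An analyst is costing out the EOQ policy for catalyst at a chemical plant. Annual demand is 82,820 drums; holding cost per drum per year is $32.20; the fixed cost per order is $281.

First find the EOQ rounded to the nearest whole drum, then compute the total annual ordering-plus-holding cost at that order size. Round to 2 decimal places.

$38,713.61

Optimal lot size Q* = (2 × 82,820 × $281 / $32.2)^½ ≈ 1,202.29 → Q = 1,202 drums
Ordering: D/Q × S = 82,820/1,202 × $281 = $19,361.41
Holding:  Q/2 × H = 1,202/2 × $32.2 = $19,352.20
Total = $19,361.41 + $19,352.20 = $38,713.61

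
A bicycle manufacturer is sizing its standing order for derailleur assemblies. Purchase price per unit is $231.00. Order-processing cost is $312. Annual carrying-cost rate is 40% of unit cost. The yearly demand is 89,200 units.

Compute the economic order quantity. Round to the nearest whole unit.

H = i·C = 0.4 × $231 = $92.4000 per unit-year
2DS/H = 2·89,200·312/92.4 = 602,389.61
EOQ = √602,389.61 ≈ 776.14

776 units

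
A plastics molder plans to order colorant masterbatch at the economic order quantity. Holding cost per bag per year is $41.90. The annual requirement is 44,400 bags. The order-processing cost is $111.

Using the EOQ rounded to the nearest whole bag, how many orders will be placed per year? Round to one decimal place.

91.5 orders per year

2DS/H = 2·44,400·111/41.9 = 235,245.82
EOQ = √235,245.82 ≈ 485.02 → Q = 485
N = D/Q = 44,400/485 ≈ 91.546 orders/yr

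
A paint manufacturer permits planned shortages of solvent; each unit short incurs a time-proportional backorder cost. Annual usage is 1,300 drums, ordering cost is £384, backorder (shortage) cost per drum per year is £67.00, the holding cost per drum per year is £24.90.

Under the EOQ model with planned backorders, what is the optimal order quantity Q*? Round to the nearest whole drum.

Basic EOQ = √(2·1,300·384/24.9) = 200.241
Backorder adjustment √((H+b)/b) = √((24.9+67)/67) = 1.1712
Q* = 200.241 × 1.1712 ≈ 234.52

235 drums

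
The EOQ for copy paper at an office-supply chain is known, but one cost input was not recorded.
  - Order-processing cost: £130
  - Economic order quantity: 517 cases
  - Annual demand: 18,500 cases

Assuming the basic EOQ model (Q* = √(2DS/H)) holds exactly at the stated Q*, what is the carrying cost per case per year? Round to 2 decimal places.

EOQ relation: Q² = 2DS/H, so rearrange for the unknown.
H = 2DS / Q² = 2 × 18,500 × 130 / 517² = 17.9955

£18.00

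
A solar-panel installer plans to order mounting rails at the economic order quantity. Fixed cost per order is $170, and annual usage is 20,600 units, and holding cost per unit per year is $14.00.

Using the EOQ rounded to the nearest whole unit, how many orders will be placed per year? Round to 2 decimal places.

29.14 orders per year

2DS/H = 2·20,600·170/14 = 500,285.71
EOQ = √500,285.71 ≈ 707.31 → Q = 707
Orders per year = D/Q = 20,600 / 707 = 29.137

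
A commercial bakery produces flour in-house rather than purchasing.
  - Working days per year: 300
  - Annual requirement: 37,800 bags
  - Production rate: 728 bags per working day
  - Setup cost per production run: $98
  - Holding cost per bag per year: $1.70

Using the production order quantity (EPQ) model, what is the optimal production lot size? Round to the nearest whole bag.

2,296 bags

Daily demand d = 37,800/300 = 126.000; p = 728; 1 − d/p = 0.82692
EPQ = √(2DS / (H(1 − d/p)))
    = √(2 × 37,800 × 98 / (1.7 × 0.82692)) ≈ 2,295.71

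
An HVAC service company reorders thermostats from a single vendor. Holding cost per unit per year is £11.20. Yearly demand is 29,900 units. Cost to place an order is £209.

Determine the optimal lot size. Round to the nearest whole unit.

1,056 units

Optimal lot size Q* = (2 × 29,900 × £209 / £11.2)^½ ≈ 1,056.37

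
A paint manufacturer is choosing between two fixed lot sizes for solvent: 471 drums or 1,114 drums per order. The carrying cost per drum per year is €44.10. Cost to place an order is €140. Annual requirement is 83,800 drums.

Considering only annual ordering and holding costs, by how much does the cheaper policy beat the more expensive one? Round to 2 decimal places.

TC(Q) = (D/Q)S + (Q/2)H
TC(471) = (83,800/471)×140 + (471/2)×44.1 = €35,294.25
TC(1,114) = (83,800/1,114)×140 + (1,114/2)×44.1 = €35,095.12
|ΔTC| = |€35,294.25 − €35,095.12| = €199.14

€199.14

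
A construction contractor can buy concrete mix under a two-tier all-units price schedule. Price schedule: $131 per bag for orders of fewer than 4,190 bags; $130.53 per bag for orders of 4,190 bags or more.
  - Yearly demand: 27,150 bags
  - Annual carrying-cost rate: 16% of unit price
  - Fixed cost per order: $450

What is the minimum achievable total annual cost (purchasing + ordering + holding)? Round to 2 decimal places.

H₁ = 16%×$131 = $20.9600;  H₂ = 16%×$130.53 = $20.8848
EOQ₁ = √(2×27,150×450/20.9600) = 1,079.72  (< 4,190, feasible at tier 1)
EOQ₂ = √(2×27,150×450/20.8848) = 1,081.66  (< 4,190 → use Q = 4,190 at tier-2 price)
TC(tier 1 (EOQ₁), Q≈1,079.7) = $3,579,280.90
TC(tier 2, Q≈4,190.0) = $3,590,559.03
Minimum at tier 1 (EOQ₁): $3,579,280.90

$3,579,280.90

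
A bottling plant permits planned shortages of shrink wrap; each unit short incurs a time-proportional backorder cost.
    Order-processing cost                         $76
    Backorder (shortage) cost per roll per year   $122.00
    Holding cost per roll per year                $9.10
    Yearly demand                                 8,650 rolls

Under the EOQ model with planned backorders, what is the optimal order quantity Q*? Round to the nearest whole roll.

Basic EOQ = √(2·8,650·76/9.1) = 380.110
Backorder adjustment √((H+b)/b) = √((9.1+122)/122) = 1.0366
Q* = 380.110 × 1.0366 ≈ 394.03

394 rolls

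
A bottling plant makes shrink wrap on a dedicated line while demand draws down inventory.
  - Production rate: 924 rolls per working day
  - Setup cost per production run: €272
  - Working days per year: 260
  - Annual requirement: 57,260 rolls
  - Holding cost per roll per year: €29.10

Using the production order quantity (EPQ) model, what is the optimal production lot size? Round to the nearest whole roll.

1,185 rolls

Daily demand d = 57,260/260 = 220.231; p = 924; 1 − d/p = 0.76166
EPQ = √(2DS / (H(1 − d/p)))
    = √(2 × 57,260 × 272 / (29.1 × 0.76166)) ≈ 1,185.49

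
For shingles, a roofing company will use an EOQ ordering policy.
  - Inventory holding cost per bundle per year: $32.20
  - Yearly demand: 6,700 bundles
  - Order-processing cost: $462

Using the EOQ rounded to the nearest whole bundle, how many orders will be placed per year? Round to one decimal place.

15.3 orders per year

Q* = √(2·D·S / H) = √(2·6,700·462 / 32.2) = √192,260.9 ≈ 438.48 → Q = 438
N = D/Q = 6,700/438 ≈ 15.297 orders/yr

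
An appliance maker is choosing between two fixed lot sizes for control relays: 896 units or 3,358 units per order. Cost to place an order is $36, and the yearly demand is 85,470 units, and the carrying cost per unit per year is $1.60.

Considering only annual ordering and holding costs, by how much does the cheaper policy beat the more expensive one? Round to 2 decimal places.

Annual cost at Q: ordering D·S/Q plus holding Q·H/2.
TC(896) = (85,470/896)×36 + (896/2)×1.6 = $4,150.86
TC(3,358) = (85,470/3,358)×36 + (3,358/2)×1.6 = $3,602.70
Lots of 3,358 are cheaper by $548.17.

$548.17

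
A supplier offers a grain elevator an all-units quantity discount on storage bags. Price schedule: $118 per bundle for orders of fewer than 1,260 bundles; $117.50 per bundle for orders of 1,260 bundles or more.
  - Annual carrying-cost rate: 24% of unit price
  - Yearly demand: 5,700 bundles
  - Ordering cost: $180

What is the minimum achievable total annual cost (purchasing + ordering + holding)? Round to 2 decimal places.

H₁ = 24%×$118 = $28.3200;  H₂ = 24%×$117.50 = $28.2000
EOQ₁ = √(2×5,700×180/28.3200) = 269.18  (< 1,260, feasible at tier 1)
EOQ₂ = √(2×5,700×180/28.2000) = 269.75  (< 1,260 → use Q = 1,260 at tier-2 price)
TC(tier 1 (EOQ₁), Q≈269.2) = $680,223.16
TC(tier 2, Q≈1,260.0) = $688,330.29
Minimum at tier 1 (EOQ₁): $680,223.16

$680,223.16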